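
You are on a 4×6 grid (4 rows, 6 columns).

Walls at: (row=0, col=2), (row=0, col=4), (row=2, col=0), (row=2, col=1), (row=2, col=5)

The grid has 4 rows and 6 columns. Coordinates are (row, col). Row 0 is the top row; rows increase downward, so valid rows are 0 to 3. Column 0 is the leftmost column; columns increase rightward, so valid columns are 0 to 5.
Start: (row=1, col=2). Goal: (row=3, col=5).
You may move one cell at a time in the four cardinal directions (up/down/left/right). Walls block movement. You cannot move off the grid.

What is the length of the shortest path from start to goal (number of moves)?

Answer: Shortest path length: 5

Derivation:
BFS from (row=1, col=2) until reaching (row=3, col=5):
  Distance 0: (row=1, col=2)
  Distance 1: (row=1, col=1), (row=1, col=3), (row=2, col=2)
  Distance 2: (row=0, col=1), (row=0, col=3), (row=1, col=0), (row=1, col=4), (row=2, col=3), (row=3, col=2)
  Distance 3: (row=0, col=0), (row=1, col=5), (row=2, col=4), (row=3, col=1), (row=3, col=3)
  Distance 4: (row=0, col=5), (row=3, col=0), (row=3, col=4)
  Distance 5: (row=3, col=5)  <- goal reached here
One shortest path (5 moves): (row=1, col=2) -> (row=1, col=3) -> (row=1, col=4) -> (row=2, col=4) -> (row=3, col=4) -> (row=3, col=5)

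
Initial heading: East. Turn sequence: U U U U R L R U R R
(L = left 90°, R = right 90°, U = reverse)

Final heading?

Start: East
  U (U-turn (180°)) -> West
  U (U-turn (180°)) -> East
  U (U-turn (180°)) -> West
  U (U-turn (180°)) -> East
  R (right (90° clockwise)) -> South
  L (left (90° counter-clockwise)) -> East
  R (right (90° clockwise)) -> South
  U (U-turn (180°)) -> North
  R (right (90° clockwise)) -> East
  R (right (90° clockwise)) -> South
Final: South

Answer: Final heading: South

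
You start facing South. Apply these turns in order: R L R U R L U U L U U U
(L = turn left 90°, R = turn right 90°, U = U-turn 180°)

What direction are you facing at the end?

Start: South
  R (right (90° clockwise)) -> West
  L (left (90° counter-clockwise)) -> South
  R (right (90° clockwise)) -> West
  U (U-turn (180°)) -> East
  R (right (90° clockwise)) -> South
  L (left (90° counter-clockwise)) -> East
  U (U-turn (180°)) -> West
  U (U-turn (180°)) -> East
  L (left (90° counter-clockwise)) -> North
  U (U-turn (180°)) -> South
  U (U-turn (180°)) -> North
  U (U-turn (180°)) -> South
Final: South

Answer: Final heading: South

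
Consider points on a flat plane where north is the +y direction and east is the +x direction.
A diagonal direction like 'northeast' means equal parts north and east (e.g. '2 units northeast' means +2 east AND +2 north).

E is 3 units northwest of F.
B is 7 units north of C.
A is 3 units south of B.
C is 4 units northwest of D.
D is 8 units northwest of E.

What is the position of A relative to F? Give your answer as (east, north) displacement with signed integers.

Answer: A is at (east=-15, north=19) relative to F.

Derivation:
Place F at the origin (east=0, north=0).
  E is 3 units northwest of F: delta (east=-3, north=+3); E at (east=-3, north=3).
  D is 8 units northwest of E: delta (east=-8, north=+8); D at (east=-11, north=11).
  C is 4 units northwest of D: delta (east=-4, north=+4); C at (east=-15, north=15).
  B is 7 units north of C: delta (east=+0, north=+7); B at (east=-15, north=22).
  A is 3 units south of B: delta (east=+0, north=-3); A at (east=-15, north=19).
Therefore A relative to F: (east=-15, north=19).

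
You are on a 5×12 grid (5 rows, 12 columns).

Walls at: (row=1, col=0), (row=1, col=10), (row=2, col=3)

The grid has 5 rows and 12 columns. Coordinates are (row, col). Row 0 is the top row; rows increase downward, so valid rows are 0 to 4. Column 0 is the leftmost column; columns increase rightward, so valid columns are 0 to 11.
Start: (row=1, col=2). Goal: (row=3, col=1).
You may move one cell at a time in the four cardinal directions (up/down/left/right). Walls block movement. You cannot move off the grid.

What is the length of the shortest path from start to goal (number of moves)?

BFS from (row=1, col=2) until reaching (row=3, col=1):
  Distance 0: (row=1, col=2)
  Distance 1: (row=0, col=2), (row=1, col=1), (row=1, col=3), (row=2, col=2)
  Distance 2: (row=0, col=1), (row=0, col=3), (row=1, col=4), (row=2, col=1), (row=3, col=2)
  Distance 3: (row=0, col=0), (row=0, col=4), (row=1, col=5), (row=2, col=0), (row=2, col=4), (row=3, col=1), (row=3, col=3), (row=4, col=2)  <- goal reached here
One shortest path (3 moves): (row=1, col=2) -> (row=1, col=1) -> (row=2, col=1) -> (row=3, col=1)

Answer: Shortest path length: 3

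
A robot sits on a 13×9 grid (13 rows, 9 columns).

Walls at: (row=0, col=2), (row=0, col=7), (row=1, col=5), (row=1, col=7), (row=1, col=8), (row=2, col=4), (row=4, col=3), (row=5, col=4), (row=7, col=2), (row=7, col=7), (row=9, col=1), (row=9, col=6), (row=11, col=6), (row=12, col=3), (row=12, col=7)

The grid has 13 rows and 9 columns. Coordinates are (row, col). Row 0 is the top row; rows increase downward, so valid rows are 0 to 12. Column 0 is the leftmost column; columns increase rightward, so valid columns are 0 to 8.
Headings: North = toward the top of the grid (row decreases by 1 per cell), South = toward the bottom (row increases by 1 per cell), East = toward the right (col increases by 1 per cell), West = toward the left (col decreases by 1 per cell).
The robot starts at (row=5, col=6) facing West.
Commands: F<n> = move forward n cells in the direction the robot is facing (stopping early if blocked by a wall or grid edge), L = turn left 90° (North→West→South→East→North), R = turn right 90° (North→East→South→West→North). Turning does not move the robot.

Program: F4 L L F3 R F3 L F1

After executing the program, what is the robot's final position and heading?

Start: (row=5, col=6), facing West
  F4: move forward 1/4 (blocked), now at (row=5, col=5)
  L: turn left, now facing South
  L: turn left, now facing East
  F3: move forward 3, now at (row=5, col=8)
  R: turn right, now facing South
  F3: move forward 3, now at (row=8, col=8)
  L: turn left, now facing East
  F1: move forward 0/1 (blocked), now at (row=8, col=8)
Final: (row=8, col=8), facing East

Answer: Final position: (row=8, col=8), facing East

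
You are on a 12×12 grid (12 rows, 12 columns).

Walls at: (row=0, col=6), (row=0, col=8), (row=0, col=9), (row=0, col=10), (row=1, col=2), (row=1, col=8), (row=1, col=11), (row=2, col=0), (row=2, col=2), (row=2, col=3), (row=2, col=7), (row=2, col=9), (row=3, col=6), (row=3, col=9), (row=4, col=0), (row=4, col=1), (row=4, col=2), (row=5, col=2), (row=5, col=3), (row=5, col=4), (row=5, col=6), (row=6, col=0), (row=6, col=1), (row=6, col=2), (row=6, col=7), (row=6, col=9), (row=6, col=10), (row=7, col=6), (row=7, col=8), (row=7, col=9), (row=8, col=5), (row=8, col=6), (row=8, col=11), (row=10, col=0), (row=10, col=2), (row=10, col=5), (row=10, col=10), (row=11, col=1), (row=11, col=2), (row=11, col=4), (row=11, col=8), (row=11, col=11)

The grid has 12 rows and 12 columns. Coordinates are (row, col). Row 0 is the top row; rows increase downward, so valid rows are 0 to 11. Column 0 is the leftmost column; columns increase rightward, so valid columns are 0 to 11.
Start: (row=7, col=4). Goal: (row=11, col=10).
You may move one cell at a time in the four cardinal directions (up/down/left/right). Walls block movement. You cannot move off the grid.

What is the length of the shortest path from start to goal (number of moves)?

BFS from (row=7, col=4) until reaching (row=11, col=10):
  Distance 0: (row=7, col=4)
  Distance 1: (row=6, col=4), (row=7, col=3), (row=7, col=5), (row=8, col=4)
  Distance 2: (row=6, col=3), (row=6, col=5), (row=7, col=2), (row=8, col=3), (row=9, col=4)
  Distance 3: (row=5, col=5), (row=6, col=6), (row=7, col=1), (row=8, col=2), (row=9, col=3), (row=9, col=5), (row=10, col=4)
  Distance 4: (row=4, col=5), (row=7, col=0), (row=8, col=1), (row=9, col=2), (row=9, col=6), (row=10, col=3)
  Distance 5: (row=3, col=5), (row=4, col=4), (row=4, col=6), (row=8, col=0), (row=9, col=1), (row=9, col=7), (row=10, col=6), (row=11, col=3)
  Distance 6: (row=2, col=5), (row=3, col=4), (row=4, col=3), (row=4, col=7), (row=8, col=7), (row=9, col=0), (row=9, col=8), (row=10, col=1), (row=10, col=7), (row=11, col=6)
  Distance 7: (row=1, col=5), (row=2, col=4), (row=2, col=6), (row=3, col=3), (row=3, col=7), (row=4, col=8), (row=5, col=7), (row=7, col=7), (row=8, col=8), (row=9, col=9), (row=10, col=8), (row=11, col=5), (row=11, col=7)
  Distance 8: (row=0, col=5), (row=1, col=4), (row=1, col=6), (row=3, col=2), (row=3, col=8), (row=4, col=9), (row=5, col=8), (row=8, col=9), (row=9, col=10), (row=10, col=9)
  Distance 9: (row=0, col=4), (row=1, col=3), (row=1, col=7), (row=2, col=8), (row=3, col=1), (row=4, col=10), (row=5, col=9), (row=6, col=8), (row=8, col=10), (row=9, col=11), (row=11, col=9)
  Distance 10: (row=0, col=3), (row=0, col=7), (row=2, col=1), (row=3, col=0), (row=3, col=10), (row=4, col=11), (row=5, col=10), (row=7, col=10), (row=10, col=11), (row=11, col=10)  <- goal reached here
One shortest path (10 moves): (row=7, col=4) -> (row=8, col=4) -> (row=9, col=4) -> (row=9, col=5) -> (row=9, col=6) -> (row=9, col=7) -> (row=9, col=8) -> (row=9, col=9) -> (row=10, col=9) -> (row=11, col=9) -> (row=11, col=10)

Answer: Shortest path length: 10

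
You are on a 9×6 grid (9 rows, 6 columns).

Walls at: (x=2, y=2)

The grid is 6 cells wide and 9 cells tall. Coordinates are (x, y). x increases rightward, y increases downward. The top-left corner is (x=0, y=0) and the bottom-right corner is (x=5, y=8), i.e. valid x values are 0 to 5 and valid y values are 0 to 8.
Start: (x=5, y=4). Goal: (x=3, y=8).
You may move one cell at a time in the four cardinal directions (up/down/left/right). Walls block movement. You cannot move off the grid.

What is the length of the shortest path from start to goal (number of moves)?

Answer: Shortest path length: 6

Derivation:
BFS from (x=5, y=4) until reaching (x=3, y=8):
  Distance 0: (x=5, y=4)
  Distance 1: (x=5, y=3), (x=4, y=4), (x=5, y=5)
  Distance 2: (x=5, y=2), (x=4, y=3), (x=3, y=4), (x=4, y=5), (x=5, y=6)
  Distance 3: (x=5, y=1), (x=4, y=2), (x=3, y=3), (x=2, y=4), (x=3, y=5), (x=4, y=6), (x=5, y=7)
  Distance 4: (x=5, y=0), (x=4, y=1), (x=3, y=2), (x=2, y=3), (x=1, y=4), (x=2, y=5), (x=3, y=6), (x=4, y=7), (x=5, y=8)
  Distance 5: (x=4, y=0), (x=3, y=1), (x=1, y=3), (x=0, y=4), (x=1, y=5), (x=2, y=6), (x=3, y=7), (x=4, y=8)
  Distance 6: (x=3, y=0), (x=2, y=1), (x=1, y=2), (x=0, y=3), (x=0, y=5), (x=1, y=6), (x=2, y=7), (x=3, y=8)  <- goal reached here
One shortest path (6 moves): (x=5, y=4) -> (x=4, y=4) -> (x=3, y=4) -> (x=3, y=5) -> (x=3, y=6) -> (x=3, y=7) -> (x=3, y=8)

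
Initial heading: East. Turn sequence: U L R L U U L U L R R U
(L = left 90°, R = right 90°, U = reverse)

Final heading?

Answer: Final heading: South

Derivation:
Start: East
  U (U-turn (180°)) -> West
  L (left (90° counter-clockwise)) -> South
  R (right (90° clockwise)) -> West
  L (left (90° counter-clockwise)) -> South
  U (U-turn (180°)) -> North
  U (U-turn (180°)) -> South
  L (left (90° counter-clockwise)) -> East
  U (U-turn (180°)) -> West
  L (left (90° counter-clockwise)) -> South
  R (right (90° clockwise)) -> West
  R (right (90° clockwise)) -> North
  U (U-turn (180°)) -> South
Final: South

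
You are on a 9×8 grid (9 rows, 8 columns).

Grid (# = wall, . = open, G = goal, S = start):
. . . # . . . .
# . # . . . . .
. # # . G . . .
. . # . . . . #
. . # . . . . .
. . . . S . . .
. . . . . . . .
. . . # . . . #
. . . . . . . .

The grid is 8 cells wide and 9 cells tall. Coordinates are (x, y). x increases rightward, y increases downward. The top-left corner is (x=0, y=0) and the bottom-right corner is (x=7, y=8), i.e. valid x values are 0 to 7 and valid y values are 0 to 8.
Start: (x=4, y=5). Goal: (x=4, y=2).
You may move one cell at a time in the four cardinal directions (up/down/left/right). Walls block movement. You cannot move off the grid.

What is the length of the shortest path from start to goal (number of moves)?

BFS from (x=4, y=5) until reaching (x=4, y=2):
  Distance 0: (x=4, y=5)
  Distance 1: (x=4, y=4), (x=3, y=5), (x=5, y=5), (x=4, y=6)
  Distance 2: (x=4, y=3), (x=3, y=4), (x=5, y=4), (x=2, y=5), (x=6, y=5), (x=3, y=6), (x=5, y=6), (x=4, y=7)
  Distance 3: (x=4, y=2), (x=3, y=3), (x=5, y=3), (x=6, y=4), (x=1, y=5), (x=7, y=5), (x=2, y=6), (x=6, y=6), (x=5, y=7), (x=4, y=8)  <- goal reached here
One shortest path (3 moves): (x=4, y=5) -> (x=4, y=4) -> (x=4, y=3) -> (x=4, y=2)

Answer: Shortest path length: 3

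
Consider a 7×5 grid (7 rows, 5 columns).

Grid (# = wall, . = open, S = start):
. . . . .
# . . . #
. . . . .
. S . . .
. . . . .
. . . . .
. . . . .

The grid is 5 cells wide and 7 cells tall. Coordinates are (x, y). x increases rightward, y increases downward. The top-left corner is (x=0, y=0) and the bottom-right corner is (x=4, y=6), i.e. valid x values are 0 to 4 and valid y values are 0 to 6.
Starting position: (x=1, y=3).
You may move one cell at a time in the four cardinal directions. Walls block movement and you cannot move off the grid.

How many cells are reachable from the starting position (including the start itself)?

BFS flood-fill from (x=1, y=3):
  Distance 0: (x=1, y=3)
  Distance 1: (x=1, y=2), (x=0, y=3), (x=2, y=3), (x=1, y=4)
  Distance 2: (x=1, y=1), (x=0, y=2), (x=2, y=2), (x=3, y=3), (x=0, y=4), (x=2, y=4), (x=1, y=5)
  Distance 3: (x=1, y=0), (x=2, y=1), (x=3, y=2), (x=4, y=3), (x=3, y=4), (x=0, y=5), (x=2, y=5), (x=1, y=6)
  Distance 4: (x=0, y=0), (x=2, y=0), (x=3, y=1), (x=4, y=2), (x=4, y=4), (x=3, y=5), (x=0, y=6), (x=2, y=6)
  Distance 5: (x=3, y=0), (x=4, y=5), (x=3, y=6)
  Distance 6: (x=4, y=0), (x=4, y=6)
Total reachable: 33 (grid has 33 open cells total)

Answer: Reachable cells: 33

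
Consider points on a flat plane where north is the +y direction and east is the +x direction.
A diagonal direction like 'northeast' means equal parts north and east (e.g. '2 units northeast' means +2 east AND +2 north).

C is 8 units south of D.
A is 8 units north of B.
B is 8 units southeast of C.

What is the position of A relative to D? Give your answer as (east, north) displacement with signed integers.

Answer: A is at (east=8, north=-8) relative to D.

Derivation:
Place D at the origin (east=0, north=0).
  C is 8 units south of D: delta (east=+0, north=-8); C at (east=0, north=-8).
  B is 8 units southeast of C: delta (east=+8, north=-8); B at (east=8, north=-16).
  A is 8 units north of B: delta (east=+0, north=+8); A at (east=8, north=-8).
Therefore A relative to D: (east=8, north=-8).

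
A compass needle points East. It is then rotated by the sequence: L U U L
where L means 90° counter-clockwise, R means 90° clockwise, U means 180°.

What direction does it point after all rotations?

Start: East
  L (left (90° counter-clockwise)) -> North
  U (U-turn (180°)) -> South
  U (U-turn (180°)) -> North
  L (left (90° counter-clockwise)) -> West
Final: West

Answer: Final heading: West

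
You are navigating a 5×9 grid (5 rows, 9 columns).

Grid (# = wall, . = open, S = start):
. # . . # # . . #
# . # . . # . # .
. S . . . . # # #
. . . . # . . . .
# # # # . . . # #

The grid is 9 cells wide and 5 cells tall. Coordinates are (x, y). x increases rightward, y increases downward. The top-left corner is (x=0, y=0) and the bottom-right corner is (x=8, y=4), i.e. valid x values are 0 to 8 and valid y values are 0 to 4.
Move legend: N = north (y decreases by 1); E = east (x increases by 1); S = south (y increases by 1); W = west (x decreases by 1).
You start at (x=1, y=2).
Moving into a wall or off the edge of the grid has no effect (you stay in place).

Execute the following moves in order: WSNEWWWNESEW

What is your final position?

Answer: Final position: (x=1, y=3)

Derivation:
Start: (x=1, y=2)
  W (west): (x=1, y=2) -> (x=0, y=2)
  S (south): (x=0, y=2) -> (x=0, y=3)
  N (north): (x=0, y=3) -> (x=0, y=2)
  E (east): (x=0, y=2) -> (x=1, y=2)
  W (west): (x=1, y=2) -> (x=0, y=2)
  W (west): blocked, stay at (x=0, y=2)
  W (west): blocked, stay at (x=0, y=2)
  N (north): blocked, stay at (x=0, y=2)
  E (east): (x=0, y=2) -> (x=1, y=2)
  S (south): (x=1, y=2) -> (x=1, y=3)
  E (east): (x=1, y=3) -> (x=2, y=3)
  W (west): (x=2, y=3) -> (x=1, y=3)
Final: (x=1, y=3)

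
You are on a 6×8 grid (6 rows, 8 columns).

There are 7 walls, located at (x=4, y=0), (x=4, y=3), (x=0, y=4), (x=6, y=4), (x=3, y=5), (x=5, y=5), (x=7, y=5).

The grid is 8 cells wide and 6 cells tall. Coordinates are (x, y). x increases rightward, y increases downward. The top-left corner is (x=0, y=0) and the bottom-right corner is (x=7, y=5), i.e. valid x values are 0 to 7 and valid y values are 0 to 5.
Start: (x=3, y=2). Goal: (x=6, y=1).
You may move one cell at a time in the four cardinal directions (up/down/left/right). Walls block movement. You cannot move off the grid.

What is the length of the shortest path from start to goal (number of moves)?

BFS from (x=3, y=2) until reaching (x=6, y=1):
  Distance 0: (x=3, y=2)
  Distance 1: (x=3, y=1), (x=2, y=2), (x=4, y=2), (x=3, y=3)
  Distance 2: (x=3, y=0), (x=2, y=1), (x=4, y=1), (x=1, y=2), (x=5, y=2), (x=2, y=3), (x=3, y=4)
  Distance 3: (x=2, y=0), (x=1, y=1), (x=5, y=1), (x=0, y=2), (x=6, y=2), (x=1, y=3), (x=5, y=3), (x=2, y=4), (x=4, y=4)
  Distance 4: (x=1, y=0), (x=5, y=0), (x=0, y=1), (x=6, y=1), (x=7, y=2), (x=0, y=3), (x=6, y=3), (x=1, y=4), (x=5, y=4), (x=2, y=5), (x=4, y=5)  <- goal reached here
One shortest path (4 moves): (x=3, y=2) -> (x=4, y=2) -> (x=5, y=2) -> (x=6, y=2) -> (x=6, y=1)

Answer: Shortest path length: 4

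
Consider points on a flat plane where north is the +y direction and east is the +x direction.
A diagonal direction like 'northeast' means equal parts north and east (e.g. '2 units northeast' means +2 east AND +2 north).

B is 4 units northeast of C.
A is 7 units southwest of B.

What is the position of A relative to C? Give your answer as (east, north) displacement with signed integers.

Answer: A is at (east=-3, north=-3) relative to C.

Derivation:
Place C at the origin (east=0, north=0).
  B is 4 units northeast of C: delta (east=+4, north=+4); B at (east=4, north=4).
  A is 7 units southwest of B: delta (east=-7, north=-7); A at (east=-3, north=-3).
Therefore A relative to C: (east=-3, north=-3).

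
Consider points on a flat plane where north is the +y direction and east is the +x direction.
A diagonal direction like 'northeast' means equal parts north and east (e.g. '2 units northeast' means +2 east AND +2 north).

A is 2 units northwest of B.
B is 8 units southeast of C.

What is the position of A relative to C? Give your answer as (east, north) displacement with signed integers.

Place C at the origin (east=0, north=0).
  B is 8 units southeast of C: delta (east=+8, north=-8); B at (east=8, north=-8).
  A is 2 units northwest of B: delta (east=-2, north=+2); A at (east=6, north=-6).
Therefore A relative to C: (east=6, north=-6).

Answer: A is at (east=6, north=-6) relative to C.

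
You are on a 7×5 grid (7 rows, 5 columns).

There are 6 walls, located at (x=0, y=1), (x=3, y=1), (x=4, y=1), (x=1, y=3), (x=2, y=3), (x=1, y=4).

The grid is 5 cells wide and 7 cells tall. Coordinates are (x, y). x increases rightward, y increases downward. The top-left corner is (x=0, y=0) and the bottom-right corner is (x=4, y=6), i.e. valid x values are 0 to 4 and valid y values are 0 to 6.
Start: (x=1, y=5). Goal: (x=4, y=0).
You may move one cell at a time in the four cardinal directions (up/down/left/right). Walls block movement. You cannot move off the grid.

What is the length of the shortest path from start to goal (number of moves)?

Answer: Shortest path length: 10

Derivation:
BFS from (x=1, y=5) until reaching (x=4, y=0):
  Distance 0: (x=1, y=5)
  Distance 1: (x=0, y=5), (x=2, y=5), (x=1, y=6)
  Distance 2: (x=0, y=4), (x=2, y=4), (x=3, y=5), (x=0, y=6), (x=2, y=6)
  Distance 3: (x=0, y=3), (x=3, y=4), (x=4, y=5), (x=3, y=6)
  Distance 4: (x=0, y=2), (x=3, y=3), (x=4, y=4), (x=4, y=6)
  Distance 5: (x=1, y=2), (x=3, y=2), (x=4, y=3)
  Distance 6: (x=1, y=1), (x=2, y=2), (x=4, y=2)
  Distance 7: (x=1, y=0), (x=2, y=1)
  Distance 8: (x=0, y=0), (x=2, y=0)
  Distance 9: (x=3, y=0)
  Distance 10: (x=4, y=0)  <- goal reached here
One shortest path (10 moves): (x=1, y=5) -> (x=2, y=5) -> (x=3, y=5) -> (x=3, y=4) -> (x=3, y=3) -> (x=3, y=2) -> (x=2, y=2) -> (x=2, y=1) -> (x=2, y=0) -> (x=3, y=0) -> (x=4, y=0)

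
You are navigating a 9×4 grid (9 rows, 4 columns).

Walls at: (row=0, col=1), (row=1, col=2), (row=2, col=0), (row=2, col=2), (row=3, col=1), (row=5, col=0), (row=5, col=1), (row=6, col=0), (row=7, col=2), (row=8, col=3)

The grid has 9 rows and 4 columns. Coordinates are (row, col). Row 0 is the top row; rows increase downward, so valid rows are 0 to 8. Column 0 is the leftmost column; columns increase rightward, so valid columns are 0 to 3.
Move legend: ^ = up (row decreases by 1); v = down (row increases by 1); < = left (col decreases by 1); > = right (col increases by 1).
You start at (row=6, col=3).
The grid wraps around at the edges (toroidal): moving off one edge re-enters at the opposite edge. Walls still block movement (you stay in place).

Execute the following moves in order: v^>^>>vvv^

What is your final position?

Start: (row=6, col=3)
  v (down): (row=6, col=3) -> (row=7, col=3)
  ^ (up): (row=7, col=3) -> (row=6, col=3)
  > (right): blocked, stay at (row=6, col=3)
  ^ (up): (row=6, col=3) -> (row=5, col=3)
  > (right): blocked, stay at (row=5, col=3)
  > (right): blocked, stay at (row=5, col=3)
  v (down): (row=5, col=3) -> (row=6, col=3)
  v (down): (row=6, col=3) -> (row=7, col=3)
  v (down): blocked, stay at (row=7, col=3)
  ^ (up): (row=7, col=3) -> (row=6, col=3)
Final: (row=6, col=3)

Answer: Final position: (row=6, col=3)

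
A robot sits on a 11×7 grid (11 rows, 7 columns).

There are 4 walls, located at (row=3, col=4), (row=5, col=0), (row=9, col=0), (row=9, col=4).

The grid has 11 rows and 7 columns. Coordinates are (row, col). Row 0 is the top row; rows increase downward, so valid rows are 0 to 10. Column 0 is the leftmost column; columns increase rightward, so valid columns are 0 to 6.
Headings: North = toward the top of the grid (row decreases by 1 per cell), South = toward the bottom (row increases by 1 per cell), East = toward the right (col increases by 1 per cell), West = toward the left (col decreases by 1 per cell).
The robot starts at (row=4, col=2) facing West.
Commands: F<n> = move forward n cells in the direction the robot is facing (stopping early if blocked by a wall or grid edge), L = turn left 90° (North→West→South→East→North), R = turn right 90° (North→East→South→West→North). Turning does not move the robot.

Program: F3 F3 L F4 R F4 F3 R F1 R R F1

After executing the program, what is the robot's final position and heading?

Start: (row=4, col=2), facing West
  F3: move forward 2/3 (blocked), now at (row=4, col=0)
  F3: move forward 0/3 (blocked), now at (row=4, col=0)
  L: turn left, now facing South
  F4: move forward 0/4 (blocked), now at (row=4, col=0)
  R: turn right, now facing West
  F4: move forward 0/4 (blocked), now at (row=4, col=0)
  F3: move forward 0/3 (blocked), now at (row=4, col=0)
  R: turn right, now facing North
  F1: move forward 1, now at (row=3, col=0)
  R: turn right, now facing East
  R: turn right, now facing South
  F1: move forward 1, now at (row=4, col=0)
Final: (row=4, col=0), facing South

Answer: Final position: (row=4, col=0), facing South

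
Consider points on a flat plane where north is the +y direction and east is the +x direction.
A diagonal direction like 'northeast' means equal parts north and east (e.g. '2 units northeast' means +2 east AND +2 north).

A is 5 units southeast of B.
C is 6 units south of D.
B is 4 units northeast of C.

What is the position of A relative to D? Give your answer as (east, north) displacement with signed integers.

Answer: A is at (east=9, north=-7) relative to D.

Derivation:
Place D at the origin (east=0, north=0).
  C is 6 units south of D: delta (east=+0, north=-6); C at (east=0, north=-6).
  B is 4 units northeast of C: delta (east=+4, north=+4); B at (east=4, north=-2).
  A is 5 units southeast of B: delta (east=+5, north=-5); A at (east=9, north=-7).
Therefore A relative to D: (east=9, north=-7).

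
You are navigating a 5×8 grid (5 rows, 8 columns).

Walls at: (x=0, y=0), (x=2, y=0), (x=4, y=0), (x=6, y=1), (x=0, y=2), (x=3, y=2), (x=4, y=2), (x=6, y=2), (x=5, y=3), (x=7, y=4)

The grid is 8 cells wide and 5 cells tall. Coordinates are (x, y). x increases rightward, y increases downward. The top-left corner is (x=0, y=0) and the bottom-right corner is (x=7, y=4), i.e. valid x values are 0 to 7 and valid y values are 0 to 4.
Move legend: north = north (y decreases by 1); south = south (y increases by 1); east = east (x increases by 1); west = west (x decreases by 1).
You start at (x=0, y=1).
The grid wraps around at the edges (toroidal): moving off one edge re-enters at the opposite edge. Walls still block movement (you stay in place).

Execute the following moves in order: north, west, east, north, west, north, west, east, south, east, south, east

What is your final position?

Start: (x=0, y=1)
  north (north): blocked, stay at (x=0, y=1)
  west (west): (x=0, y=1) -> (x=7, y=1)
  east (east): (x=7, y=1) -> (x=0, y=1)
  north (north): blocked, stay at (x=0, y=1)
  west (west): (x=0, y=1) -> (x=7, y=1)
  north (north): (x=7, y=1) -> (x=7, y=0)
  west (west): (x=7, y=0) -> (x=6, y=0)
  east (east): (x=6, y=0) -> (x=7, y=0)
  south (south): (x=7, y=0) -> (x=7, y=1)
  east (east): (x=7, y=1) -> (x=0, y=1)
  south (south): blocked, stay at (x=0, y=1)
  east (east): (x=0, y=1) -> (x=1, y=1)
Final: (x=1, y=1)

Answer: Final position: (x=1, y=1)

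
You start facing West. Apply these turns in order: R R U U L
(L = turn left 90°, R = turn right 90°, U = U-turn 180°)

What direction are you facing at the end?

Answer: Final heading: North

Derivation:
Start: West
  R (right (90° clockwise)) -> North
  R (right (90° clockwise)) -> East
  U (U-turn (180°)) -> West
  U (U-turn (180°)) -> East
  L (left (90° counter-clockwise)) -> North
Final: North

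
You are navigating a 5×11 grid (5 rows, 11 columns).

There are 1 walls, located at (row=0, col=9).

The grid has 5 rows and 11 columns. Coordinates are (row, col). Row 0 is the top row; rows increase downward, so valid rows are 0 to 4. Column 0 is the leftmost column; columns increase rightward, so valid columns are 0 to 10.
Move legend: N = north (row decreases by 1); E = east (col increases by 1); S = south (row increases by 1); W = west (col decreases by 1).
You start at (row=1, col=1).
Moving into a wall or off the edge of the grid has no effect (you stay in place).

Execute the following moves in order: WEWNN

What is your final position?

Start: (row=1, col=1)
  W (west): (row=1, col=1) -> (row=1, col=0)
  E (east): (row=1, col=0) -> (row=1, col=1)
  W (west): (row=1, col=1) -> (row=1, col=0)
  N (north): (row=1, col=0) -> (row=0, col=0)
  N (north): blocked, stay at (row=0, col=0)
Final: (row=0, col=0)

Answer: Final position: (row=0, col=0)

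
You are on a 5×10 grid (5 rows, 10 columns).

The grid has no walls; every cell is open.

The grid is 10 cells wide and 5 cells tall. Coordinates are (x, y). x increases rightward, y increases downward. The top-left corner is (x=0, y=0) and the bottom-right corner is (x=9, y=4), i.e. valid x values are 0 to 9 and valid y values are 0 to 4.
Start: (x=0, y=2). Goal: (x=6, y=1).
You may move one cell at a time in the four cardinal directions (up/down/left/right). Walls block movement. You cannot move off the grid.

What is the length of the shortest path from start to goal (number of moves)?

Answer: Shortest path length: 7

Derivation:
BFS from (x=0, y=2) until reaching (x=6, y=1):
  Distance 0: (x=0, y=2)
  Distance 1: (x=0, y=1), (x=1, y=2), (x=0, y=3)
  Distance 2: (x=0, y=0), (x=1, y=1), (x=2, y=2), (x=1, y=3), (x=0, y=4)
  Distance 3: (x=1, y=0), (x=2, y=1), (x=3, y=2), (x=2, y=3), (x=1, y=4)
  Distance 4: (x=2, y=0), (x=3, y=1), (x=4, y=2), (x=3, y=3), (x=2, y=4)
  Distance 5: (x=3, y=0), (x=4, y=1), (x=5, y=2), (x=4, y=3), (x=3, y=4)
  Distance 6: (x=4, y=0), (x=5, y=1), (x=6, y=2), (x=5, y=3), (x=4, y=4)
  Distance 7: (x=5, y=0), (x=6, y=1), (x=7, y=2), (x=6, y=3), (x=5, y=4)  <- goal reached here
One shortest path (7 moves): (x=0, y=2) -> (x=1, y=2) -> (x=2, y=2) -> (x=3, y=2) -> (x=4, y=2) -> (x=5, y=2) -> (x=6, y=2) -> (x=6, y=1)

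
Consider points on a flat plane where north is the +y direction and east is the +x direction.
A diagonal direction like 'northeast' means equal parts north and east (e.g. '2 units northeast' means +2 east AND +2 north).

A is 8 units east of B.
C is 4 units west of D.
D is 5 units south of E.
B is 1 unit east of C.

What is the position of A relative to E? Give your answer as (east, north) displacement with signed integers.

Answer: A is at (east=5, north=-5) relative to E.

Derivation:
Place E at the origin (east=0, north=0).
  D is 5 units south of E: delta (east=+0, north=-5); D at (east=0, north=-5).
  C is 4 units west of D: delta (east=-4, north=+0); C at (east=-4, north=-5).
  B is 1 unit east of C: delta (east=+1, north=+0); B at (east=-3, north=-5).
  A is 8 units east of B: delta (east=+8, north=+0); A at (east=5, north=-5).
Therefore A relative to E: (east=5, north=-5).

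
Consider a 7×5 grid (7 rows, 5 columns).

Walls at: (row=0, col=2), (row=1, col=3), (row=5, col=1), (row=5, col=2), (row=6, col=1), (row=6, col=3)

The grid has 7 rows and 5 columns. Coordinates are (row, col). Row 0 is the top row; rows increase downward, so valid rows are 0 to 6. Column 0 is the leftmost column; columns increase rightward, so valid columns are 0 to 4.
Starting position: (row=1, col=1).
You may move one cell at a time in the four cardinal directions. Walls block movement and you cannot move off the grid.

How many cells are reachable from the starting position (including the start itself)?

BFS flood-fill from (row=1, col=1):
  Distance 0: (row=1, col=1)
  Distance 1: (row=0, col=1), (row=1, col=0), (row=1, col=2), (row=2, col=1)
  Distance 2: (row=0, col=0), (row=2, col=0), (row=2, col=2), (row=3, col=1)
  Distance 3: (row=2, col=3), (row=3, col=0), (row=3, col=2), (row=4, col=1)
  Distance 4: (row=2, col=4), (row=3, col=3), (row=4, col=0), (row=4, col=2)
  Distance 5: (row=1, col=4), (row=3, col=4), (row=4, col=3), (row=5, col=0)
  Distance 6: (row=0, col=4), (row=4, col=4), (row=5, col=3), (row=6, col=0)
  Distance 7: (row=0, col=3), (row=5, col=4)
  Distance 8: (row=6, col=4)
Total reachable: 28 (grid has 29 open cells total)

Answer: Reachable cells: 28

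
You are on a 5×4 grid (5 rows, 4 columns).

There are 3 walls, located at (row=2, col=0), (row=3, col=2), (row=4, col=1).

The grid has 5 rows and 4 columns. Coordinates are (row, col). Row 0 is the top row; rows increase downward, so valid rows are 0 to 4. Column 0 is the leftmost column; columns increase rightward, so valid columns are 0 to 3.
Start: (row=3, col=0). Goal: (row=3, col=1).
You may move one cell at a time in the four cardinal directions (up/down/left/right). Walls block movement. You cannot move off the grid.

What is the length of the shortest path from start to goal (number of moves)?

Answer: Shortest path length: 1

Derivation:
BFS from (row=3, col=0) until reaching (row=3, col=1):
  Distance 0: (row=3, col=0)
  Distance 1: (row=3, col=1), (row=4, col=0)  <- goal reached here
One shortest path (1 moves): (row=3, col=0) -> (row=3, col=1)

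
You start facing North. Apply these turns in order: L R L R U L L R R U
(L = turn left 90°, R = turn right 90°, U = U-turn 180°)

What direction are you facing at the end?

Answer: Final heading: North

Derivation:
Start: North
  L (left (90° counter-clockwise)) -> West
  R (right (90° clockwise)) -> North
  L (left (90° counter-clockwise)) -> West
  R (right (90° clockwise)) -> North
  U (U-turn (180°)) -> South
  L (left (90° counter-clockwise)) -> East
  L (left (90° counter-clockwise)) -> North
  R (right (90° clockwise)) -> East
  R (right (90° clockwise)) -> South
  U (U-turn (180°)) -> North
Final: North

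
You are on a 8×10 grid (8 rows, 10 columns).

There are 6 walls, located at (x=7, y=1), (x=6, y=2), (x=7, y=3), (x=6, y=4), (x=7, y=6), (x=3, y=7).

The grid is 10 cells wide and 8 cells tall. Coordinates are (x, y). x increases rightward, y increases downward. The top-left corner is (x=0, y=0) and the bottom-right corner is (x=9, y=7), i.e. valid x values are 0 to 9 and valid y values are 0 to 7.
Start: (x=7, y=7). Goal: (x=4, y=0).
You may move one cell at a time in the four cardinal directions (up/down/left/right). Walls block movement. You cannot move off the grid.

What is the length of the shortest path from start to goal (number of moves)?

Answer: Shortest path length: 10

Derivation:
BFS from (x=7, y=7) until reaching (x=4, y=0):
  Distance 0: (x=7, y=7)
  Distance 1: (x=6, y=7), (x=8, y=7)
  Distance 2: (x=6, y=6), (x=8, y=6), (x=5, y=7), (x=9, y=7)
  Distance 3: (x=6, y=5), (x=8, y=5), (x=5, y=6), (x=9, y=6), (x=4, y=7)
  Distance 4: (x=8, y=4), (x=5, y=5), (x=7, y=5), (x=9, y=5), (x=4, y=6)
  Distance 5: (x=8, y=3), (x=5, y=4), (x=7, y=4), (x=9, y=4), (x=4, y=5), (x=3, y=6)
  Distance 6: (x=8, y=2), (x=5, y=3), (x=9, y=3), (x=4, y=4), (x=3, y=5), (x=2, y=6)
  Distance 7: (x=8, y=1), (x=5, y=2), (x=7, y=2), (x=9, y=2), (x=4, y=3), (x=6, y=3), (x=3, y=4), (x=2, y=5), (x=1, y=6), (x=2, y=7)
  Distance 8: (x=8, y=0), (x=5, y=1), (x=9, y=1), (x=4, y=2), (x=3, y=3), (x=2, y=4), (x=1, y=5), (x=0, y=6), (x=1, y=7)
  Distance 9: (x=5, y=0), (x=7, y=0), (x=9, y=0), (x=4, y=1), (x=6, y=1), (x=3, y=2), (x=2, y=3), (x=1, y=4), (x=0, y=5), (x=0, y=7)
  Distance 10: (x=4, y=0), (x=6, y=0), (x=3, y=1), (x=2, y=2), (x=1, y=3), (x=0, y=4)  <- goal reached here
One shortest path (10 moves): (x=7, y=7) -> (x=6, y=7) -> (x=5, y=7) -> (x=4, y=7) -> (x=4, y=6) -> (x=4, y=5) -> (x=4, y=4) -> (x=4, y=3) -> (x=4, y=2) -> (x=4, y=1) -> (x=4, y=0)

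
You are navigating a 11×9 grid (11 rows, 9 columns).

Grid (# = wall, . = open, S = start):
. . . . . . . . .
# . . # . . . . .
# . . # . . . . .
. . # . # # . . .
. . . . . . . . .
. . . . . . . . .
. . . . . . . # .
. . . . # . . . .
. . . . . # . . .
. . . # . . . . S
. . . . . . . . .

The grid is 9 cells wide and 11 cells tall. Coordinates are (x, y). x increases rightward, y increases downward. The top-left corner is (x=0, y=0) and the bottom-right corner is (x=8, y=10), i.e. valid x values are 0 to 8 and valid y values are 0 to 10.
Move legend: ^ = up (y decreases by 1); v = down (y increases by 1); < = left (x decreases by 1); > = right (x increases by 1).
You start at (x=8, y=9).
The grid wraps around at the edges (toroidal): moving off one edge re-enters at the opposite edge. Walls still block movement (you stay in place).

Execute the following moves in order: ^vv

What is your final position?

Start: (x=8, y=9)
  ^ (up): (x=8, y=9) -> (x=8, y=8)
  v (down): (x=8, y=8) -> (x=8, y=9)
  v (down): (x=8, y=9) -> (x=8, y=10)
Final: (x=8, y=10)

Answer: Final position: (x=8, y=10)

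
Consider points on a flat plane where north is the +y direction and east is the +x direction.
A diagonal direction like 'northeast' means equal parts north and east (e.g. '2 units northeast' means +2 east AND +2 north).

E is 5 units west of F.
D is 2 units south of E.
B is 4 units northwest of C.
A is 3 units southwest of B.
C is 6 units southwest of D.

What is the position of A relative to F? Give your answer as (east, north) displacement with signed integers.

Answer: A is at (east=-18, north=-7) relative to F.

Derivation:
Place F at the origin (east=0, north=0).
  E is 5 units west of F: delta (east=-5, north=+0); E at (east=-5, north=0).
  D is 2 units south of E: delta (east=+0, north=-2); D at (east=-5, north=-2).
  C is 6 units southwest of D: delta (east=-6, north=-6); C at (east=-11, north=-8).
  B is 4 units northwest of C: delta (east=-4, north=+4); B at (east=-15, north=-4).
  A is 3 units southwest of B: delta (east=-3, north=-3); A at (east=-18, north=-7).
Therefore A relative to F: (east=-18, north=-7).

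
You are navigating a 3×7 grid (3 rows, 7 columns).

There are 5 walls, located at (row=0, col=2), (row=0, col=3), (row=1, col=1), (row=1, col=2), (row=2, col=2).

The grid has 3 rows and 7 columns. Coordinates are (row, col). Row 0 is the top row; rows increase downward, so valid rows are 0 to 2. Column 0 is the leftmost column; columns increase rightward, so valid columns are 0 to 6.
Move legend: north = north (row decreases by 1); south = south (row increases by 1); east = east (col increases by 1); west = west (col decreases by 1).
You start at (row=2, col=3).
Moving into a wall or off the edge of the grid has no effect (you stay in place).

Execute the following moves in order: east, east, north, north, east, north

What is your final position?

Answer: Final position: (row=0, col=6)

Derivation:
Start: (row=2, col=3)
  east (east): (row=2, col=3) -> (row=2, col=4)
  east (east): (row=2, col=4) -> (row=2, col=5)
  north (north): (row=2, col=5) -> (row=1, col=5)
  north (north): (row=1, col=5) -> (row=0, col=5)
  east (east): (row=0, col=5) -> (row=0, col=6)
  north (north): blocked, stay at (row=0, col=6)
Final: (row=0, col=6)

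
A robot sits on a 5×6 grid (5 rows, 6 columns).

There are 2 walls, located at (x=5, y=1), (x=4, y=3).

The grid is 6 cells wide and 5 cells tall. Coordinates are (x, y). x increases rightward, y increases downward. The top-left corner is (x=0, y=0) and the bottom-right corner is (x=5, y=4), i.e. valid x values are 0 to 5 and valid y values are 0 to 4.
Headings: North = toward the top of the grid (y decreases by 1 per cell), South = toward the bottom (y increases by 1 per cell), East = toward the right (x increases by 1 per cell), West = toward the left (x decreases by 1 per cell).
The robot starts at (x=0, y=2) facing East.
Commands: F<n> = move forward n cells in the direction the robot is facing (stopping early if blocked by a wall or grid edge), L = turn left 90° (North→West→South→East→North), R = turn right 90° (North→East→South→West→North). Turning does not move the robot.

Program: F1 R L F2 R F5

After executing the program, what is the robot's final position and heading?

Start: (x=0, y=2), facing East
  F1: move forward 1, now at (x=1, y=2)
  R: turn right, now facing South
  L: turn left, now facing East
  F2: move forward 2, now at (x=3, y=2)
  R: turn right, now facing South
  F5: move forward 2/5 (blocked), now at (x=3, y=4)
Final: (x=3, y=4), facing South

Answer: Final position: (x=3, y=4), facing South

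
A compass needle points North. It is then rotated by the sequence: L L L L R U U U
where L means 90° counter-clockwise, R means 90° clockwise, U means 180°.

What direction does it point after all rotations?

Answer: Final heading: West

Derivation:
Start: North
  L (left (90° counter-clockwise)) -> West
  L (left (90° counter-clockwise)) -> South
  L (left (90° counter-clockwise)) -> East
  L (left (90° counter-clockwise)) -> North
  R (right (90° clockwise)) -> East
  U (U-turn (180°)) -> West
  U (U-turn (180°)) -> East
  U (U-turn (180°)) -> West
Final: West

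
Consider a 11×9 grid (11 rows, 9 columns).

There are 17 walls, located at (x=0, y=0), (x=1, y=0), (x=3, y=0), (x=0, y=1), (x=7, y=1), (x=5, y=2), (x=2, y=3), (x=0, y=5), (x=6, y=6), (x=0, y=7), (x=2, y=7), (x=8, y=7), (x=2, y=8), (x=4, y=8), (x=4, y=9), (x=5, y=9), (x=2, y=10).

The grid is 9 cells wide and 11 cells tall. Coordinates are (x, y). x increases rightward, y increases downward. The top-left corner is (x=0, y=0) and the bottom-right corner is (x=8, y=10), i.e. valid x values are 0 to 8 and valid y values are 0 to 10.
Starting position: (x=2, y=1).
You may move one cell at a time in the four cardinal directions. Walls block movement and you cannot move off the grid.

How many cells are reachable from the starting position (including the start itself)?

Answer: Reachable cells: 82

Derivation:
BFS flood-fill from (x=2, y=1):
  Distance 0: (x=2, y=1)
  Distance 1: (x=2, y=0), (x=1, y=1), (x=3, y=1), (x=2, y=2)
  Distance 2: (x=4, y=1), (x=1, y=2), (x=3, y=2)
  Distance 3: (x=4, y=0), (x=5, y=1), (x=0, y=2), (x=4, y=2), (x=1, y=3), (x=3, y=3)
  Distance 4: (x=5, y=0), (x=6, y=1), (x=0, y=3), (x=4, y=3), (x=1, y=4), (x=3, y=4)
  Distance 5: (x=6, y=0), (x=6, y=2), (x=5, y=3), (x=0, y=4), (x=2, y=4), (x=4, y=4), (x=1, y=5), (x=3, y=5)
  Distance 6: (x=7, y=0), (x=7, y=2), (x=6, y=3), (x=5, y=4), (x=2, y=5), (x=4, y=5), (x=1, y=6), (x=3, y=6)
  Distance 7: (x=8, y=0), (x=8, y=2), (x=7, y=3), (x=6, y=4), (x=5, y=5), (x=0, y=6), (x=2, y=6), (x=4, y=6), (x=1, y=7), (x=3, y=7)
  Distance 8: (x=8, y=1), (x=8, y=3), (x=7, y=4), (x=6, y=5), (x=5, y=6), (x=4, y=7), (x=1, y=8), (x=3, y=8)
  Distance 9: (x=8, y=4), (x=7, y=5), (x=5, y=7), (x=0, y=8), (x=1, y=9), (x=3, y=9)
  Distance 10: (x=8, y=5), (x=7, y=6), (x=6, y=7), (x=5, y=8), (x=0, y=9), (x=2, y=9), (x=1, y=10), (x=3, y=10)
  Distance 11: (x=8, y=6), (x=7, y=7), (x=6, y=8), (x=0, y=10), (x=4, y=10)
  Distance 12: (x=7, y=8), (x=6, y=9), (x=5, y=10)
  Distance 13: (x=8, y=8), (x=7, y=9), (x=6, y=10)
  Distance 14: (x=8, y=9), (x=7, y=10)
  Distance 15: (x=8, y=10)
Total reachable: 82 (grid has 82 open cells total)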